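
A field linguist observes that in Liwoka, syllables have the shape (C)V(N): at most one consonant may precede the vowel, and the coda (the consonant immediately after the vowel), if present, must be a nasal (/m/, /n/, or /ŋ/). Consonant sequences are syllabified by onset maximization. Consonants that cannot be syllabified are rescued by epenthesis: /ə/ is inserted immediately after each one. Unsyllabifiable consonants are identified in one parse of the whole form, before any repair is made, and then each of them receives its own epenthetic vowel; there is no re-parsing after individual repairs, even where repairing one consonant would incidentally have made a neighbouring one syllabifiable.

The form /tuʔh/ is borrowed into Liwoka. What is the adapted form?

tuʔəhə

The consonants /ʔ/, /h/ cannot be parsed into a legal (C)V(N) syllable (only a nasal (/m/, /n/, or /ŋ/) is licensed in coda position; onsets are limited to one consonant).
Epenthesis after each stranded consonant: /ʔ/ → /ʔə/, /h/ → /hə/.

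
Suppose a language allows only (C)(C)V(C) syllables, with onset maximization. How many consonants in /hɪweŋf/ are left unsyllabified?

Syllabifying with onset maximization leaves /f/ stranded (at most one coda consonant is licensed; onsets may contain at most 2 consonants).

1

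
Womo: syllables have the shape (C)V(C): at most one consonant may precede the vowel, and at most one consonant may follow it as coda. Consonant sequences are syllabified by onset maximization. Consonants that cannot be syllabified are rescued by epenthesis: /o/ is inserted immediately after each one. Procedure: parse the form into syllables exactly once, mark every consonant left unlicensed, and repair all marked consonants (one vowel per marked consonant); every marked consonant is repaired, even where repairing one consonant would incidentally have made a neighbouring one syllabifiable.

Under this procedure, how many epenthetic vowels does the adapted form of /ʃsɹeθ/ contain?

The unsyllabifiable consonants are /ʃ/, /s/; each receives one epenthetic vowel.

2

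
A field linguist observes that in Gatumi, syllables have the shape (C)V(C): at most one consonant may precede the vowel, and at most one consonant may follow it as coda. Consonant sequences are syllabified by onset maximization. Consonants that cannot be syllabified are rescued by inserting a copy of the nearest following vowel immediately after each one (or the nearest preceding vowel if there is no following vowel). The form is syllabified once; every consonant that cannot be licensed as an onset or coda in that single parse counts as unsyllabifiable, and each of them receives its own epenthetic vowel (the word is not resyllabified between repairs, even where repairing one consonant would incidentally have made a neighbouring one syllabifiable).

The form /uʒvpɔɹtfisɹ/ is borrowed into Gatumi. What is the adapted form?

uʒvɔpɔɹtifisɹi

The consonants /v/, /t/, /ɹ/ cannot be parsed into a legal (C)V(C) syllable (at most one coda consonant is licensed; onsets are limited to one consonant).
Inserting the epenthetic vowel yields /v/ → /vɔ/, /t/ → /ti/, /ɹ/ → /ɹi/.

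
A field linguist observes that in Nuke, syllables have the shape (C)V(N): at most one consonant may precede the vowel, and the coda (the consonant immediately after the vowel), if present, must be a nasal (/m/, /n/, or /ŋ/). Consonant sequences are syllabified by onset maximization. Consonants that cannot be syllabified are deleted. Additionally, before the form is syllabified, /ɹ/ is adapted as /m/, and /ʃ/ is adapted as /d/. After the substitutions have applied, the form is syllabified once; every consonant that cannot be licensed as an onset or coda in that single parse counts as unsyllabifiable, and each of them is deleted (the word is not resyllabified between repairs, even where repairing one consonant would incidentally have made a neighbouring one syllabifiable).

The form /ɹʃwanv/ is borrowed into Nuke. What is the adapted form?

Substitution: /ɹ/ → /m/, /ʃ/ → /d/, giving /mdwanv/.
Under (C)V(N), the unsyllabifiable consonants are /m/, /d/, /v/ (only a nasal (/m/, /n/, or /ŋ/) is licensed in coda position; onsets are limited to one consonant).
Each unlicensed consonant is deleted: /m/, /d/, /v/.

wan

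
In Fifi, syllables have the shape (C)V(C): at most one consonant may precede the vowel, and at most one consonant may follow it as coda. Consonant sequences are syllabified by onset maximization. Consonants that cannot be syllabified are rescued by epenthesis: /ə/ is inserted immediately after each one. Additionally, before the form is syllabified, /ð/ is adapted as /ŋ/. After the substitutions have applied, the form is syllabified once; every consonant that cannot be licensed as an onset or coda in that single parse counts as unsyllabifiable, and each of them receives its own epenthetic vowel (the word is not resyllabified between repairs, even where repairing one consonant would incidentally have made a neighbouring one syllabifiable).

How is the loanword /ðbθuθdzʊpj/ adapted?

Substitution: /ð/ → /ŋ/, giving /ŋbθuθdzʊpj/.
Syllabifying with onset maximization leaves /ŋ/, /b/, /d/, /j/ stranded (at most one coda consonant is licensed; onsets are limited to one consonant).
Each unlicensed consonant becomes the onset of a new syllable: /ŋ/ → /ŋə/, /b/ → /bə/, /d/ → /də/, /j/ → /jə/.

ŋəbəθuθdəzʊpjə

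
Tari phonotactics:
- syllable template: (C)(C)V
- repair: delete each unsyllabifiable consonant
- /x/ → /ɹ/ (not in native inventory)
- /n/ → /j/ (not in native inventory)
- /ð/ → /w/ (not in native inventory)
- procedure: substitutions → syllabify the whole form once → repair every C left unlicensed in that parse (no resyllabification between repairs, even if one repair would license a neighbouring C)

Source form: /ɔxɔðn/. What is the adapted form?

ɔɹɔ

Substitution: /x/ → /ɹ/, /ð/ → /w/, /n/ → /j/, giving /ɔɹɔwj/.
The consonants /w/, /j/ cannot be parsed into a legal (C)(C)V syllable (no codas are permitted; onsets may contain at most 2 consonants).
Deletion applies to /w/, /j/.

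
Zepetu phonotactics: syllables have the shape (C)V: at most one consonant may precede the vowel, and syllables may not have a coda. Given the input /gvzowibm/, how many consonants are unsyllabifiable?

4

The consonants /g/, /v/, /b/, /m/ cannot be parsed into a legal (C)V syllable (no codas are permitted; onsets are limited to one consonant).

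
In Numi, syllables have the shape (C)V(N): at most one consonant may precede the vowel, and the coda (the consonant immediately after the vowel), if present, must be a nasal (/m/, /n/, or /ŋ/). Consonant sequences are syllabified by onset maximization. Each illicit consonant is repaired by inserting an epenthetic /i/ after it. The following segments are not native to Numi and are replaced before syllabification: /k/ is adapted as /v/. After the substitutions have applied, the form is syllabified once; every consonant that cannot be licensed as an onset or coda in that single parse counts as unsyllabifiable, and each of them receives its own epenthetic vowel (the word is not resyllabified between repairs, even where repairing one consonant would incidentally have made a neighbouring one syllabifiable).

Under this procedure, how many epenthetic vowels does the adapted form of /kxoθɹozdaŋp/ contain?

After substitution the input is /vxoθɹozdaŋp/.
The unsyllabifiable consonants are /v/, /θ/, /z/, /p/; each receives one epenthetic vowel.

4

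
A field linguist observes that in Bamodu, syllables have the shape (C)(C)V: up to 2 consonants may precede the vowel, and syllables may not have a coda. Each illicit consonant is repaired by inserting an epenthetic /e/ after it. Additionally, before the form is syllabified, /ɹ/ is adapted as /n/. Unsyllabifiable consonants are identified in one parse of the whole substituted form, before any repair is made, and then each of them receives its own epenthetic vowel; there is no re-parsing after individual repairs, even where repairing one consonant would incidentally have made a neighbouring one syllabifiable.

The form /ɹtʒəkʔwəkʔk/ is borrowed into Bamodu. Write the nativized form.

Substitution: /ɹ/ → /n/, giving /ntʒəkʔwəkʔk/.
Syllabifying with onset maximization leaves /n/, /k/, /k/, /ʔ/, /k/ stranded (no codas are permitted; onsets may contain at most 2 consonants).
Epenthesis after each stranded consonant: /n/ → /ne/, /k/ → /ke/, /k/ → /ke/, /ʔ/ → /ʔe/, /k/ → /ke/.

netʒəkeʔwəkeʔeke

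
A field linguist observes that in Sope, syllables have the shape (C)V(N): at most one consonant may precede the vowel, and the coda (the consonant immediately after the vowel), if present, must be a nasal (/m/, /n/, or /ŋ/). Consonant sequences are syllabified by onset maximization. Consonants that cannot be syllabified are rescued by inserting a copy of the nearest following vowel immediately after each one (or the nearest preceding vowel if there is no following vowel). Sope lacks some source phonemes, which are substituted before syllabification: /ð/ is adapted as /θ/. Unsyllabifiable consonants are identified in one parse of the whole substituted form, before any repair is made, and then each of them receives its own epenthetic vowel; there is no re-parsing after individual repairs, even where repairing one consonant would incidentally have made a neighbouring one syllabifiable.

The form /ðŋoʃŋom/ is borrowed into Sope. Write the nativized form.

θoŋoʃoŋom

Substitution: /ð/ → /θ/, giving /θŋoʃŋom/.
The consonants /θ/, /ʃ/ cannot be parsed into a legal (C)V(N) syllable (only a nasal (/m/, /n/, or /ŋ/) is licensed in coda position; onsets are limited to one consonant).
Inserting the epenthetic vowel yields /θ/ → /θo/, /ʃ/ → /ʃo/.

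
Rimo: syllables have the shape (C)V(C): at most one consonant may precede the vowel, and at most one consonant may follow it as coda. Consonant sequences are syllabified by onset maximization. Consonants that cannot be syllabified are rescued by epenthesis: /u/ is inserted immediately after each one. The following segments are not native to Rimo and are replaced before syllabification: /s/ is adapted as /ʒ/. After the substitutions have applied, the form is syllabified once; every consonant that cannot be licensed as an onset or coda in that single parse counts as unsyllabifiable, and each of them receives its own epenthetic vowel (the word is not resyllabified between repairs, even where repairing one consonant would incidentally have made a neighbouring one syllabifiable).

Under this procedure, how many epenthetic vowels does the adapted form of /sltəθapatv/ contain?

After substitution the input is /ʒltəθapatv/.
The unsyllabifiable consonants are /ʒ/, /l/, /v/; each receives one epenthetic vowel.

3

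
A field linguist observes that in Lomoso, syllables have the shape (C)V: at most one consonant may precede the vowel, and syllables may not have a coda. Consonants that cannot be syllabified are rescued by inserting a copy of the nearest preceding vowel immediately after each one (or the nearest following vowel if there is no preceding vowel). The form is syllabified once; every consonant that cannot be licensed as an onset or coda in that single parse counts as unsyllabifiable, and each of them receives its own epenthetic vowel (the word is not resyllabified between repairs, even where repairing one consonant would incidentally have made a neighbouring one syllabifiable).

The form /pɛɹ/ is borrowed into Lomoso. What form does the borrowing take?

pɛɹɛ

Syllabifying with onset maximization leaves /ɹ/ stranded (no codas are permitted; onsets are limited to one consonant).
Each unlicensed consonant becomes the onset of a new syllable: /ɹ/ → /ɹɛ/.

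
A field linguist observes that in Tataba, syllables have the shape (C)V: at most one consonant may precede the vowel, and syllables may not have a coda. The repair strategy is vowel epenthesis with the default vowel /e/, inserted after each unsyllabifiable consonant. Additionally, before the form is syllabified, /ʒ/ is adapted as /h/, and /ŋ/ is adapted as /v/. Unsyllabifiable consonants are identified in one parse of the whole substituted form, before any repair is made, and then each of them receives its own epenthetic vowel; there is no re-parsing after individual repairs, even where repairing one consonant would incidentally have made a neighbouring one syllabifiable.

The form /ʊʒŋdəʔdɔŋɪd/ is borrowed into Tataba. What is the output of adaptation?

Substitution: /ʒ/ → /h/, /ŋ/ → /v/, giving /ʊhvdəʔdɔvɪd/.
Under (C)V, the unsyllabifiable consonants are /h/, /v/, /ʔ/, /d/ (no codas are permitted; onsets are limited to one consonant).
Each unlicensed consonant becomes the onset of a new syllable: /h/ → /he/, /v/ → /ve/, /ʔ/ → /ʔe/, /d/ → /de/.

ʊhevedəʔedɔvɪde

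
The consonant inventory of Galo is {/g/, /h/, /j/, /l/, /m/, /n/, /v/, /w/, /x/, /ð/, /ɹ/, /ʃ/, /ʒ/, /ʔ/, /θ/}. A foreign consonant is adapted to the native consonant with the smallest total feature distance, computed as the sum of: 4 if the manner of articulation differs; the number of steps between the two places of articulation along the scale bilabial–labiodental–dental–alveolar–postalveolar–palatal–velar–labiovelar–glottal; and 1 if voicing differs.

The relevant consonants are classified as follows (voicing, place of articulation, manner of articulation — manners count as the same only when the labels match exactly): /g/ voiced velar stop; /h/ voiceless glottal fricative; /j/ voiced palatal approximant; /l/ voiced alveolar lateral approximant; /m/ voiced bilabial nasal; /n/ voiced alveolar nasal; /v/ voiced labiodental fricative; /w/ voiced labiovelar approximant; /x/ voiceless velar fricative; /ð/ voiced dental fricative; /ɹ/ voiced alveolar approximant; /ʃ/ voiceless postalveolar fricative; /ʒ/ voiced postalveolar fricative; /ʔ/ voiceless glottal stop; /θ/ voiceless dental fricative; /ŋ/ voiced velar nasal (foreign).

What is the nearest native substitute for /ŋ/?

n

/n/ is closest: same manner (nasal), place distance 3 (velar→alveolar), same voicing; total 3. Next closest is /g/ at distance 4.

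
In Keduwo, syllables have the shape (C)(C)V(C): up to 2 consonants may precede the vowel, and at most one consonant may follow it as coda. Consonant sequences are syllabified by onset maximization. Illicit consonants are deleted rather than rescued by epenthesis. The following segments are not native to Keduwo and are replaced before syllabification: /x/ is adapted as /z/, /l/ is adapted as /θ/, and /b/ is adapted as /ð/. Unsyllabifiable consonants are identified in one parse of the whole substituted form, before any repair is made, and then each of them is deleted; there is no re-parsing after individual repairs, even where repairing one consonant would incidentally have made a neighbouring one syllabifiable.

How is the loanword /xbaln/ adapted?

Substitution: /x/ → /z/, /b/ → /ð/, /l/ → /θ/, giving /zðaθn/.
The consonants /n/ cannot be parsed into a legal (C)(C)V(C) syllable (at most one coda consonant is licensed; onsets may contain at most 2 consonants).
Deletion applies to /n/.

zðaθ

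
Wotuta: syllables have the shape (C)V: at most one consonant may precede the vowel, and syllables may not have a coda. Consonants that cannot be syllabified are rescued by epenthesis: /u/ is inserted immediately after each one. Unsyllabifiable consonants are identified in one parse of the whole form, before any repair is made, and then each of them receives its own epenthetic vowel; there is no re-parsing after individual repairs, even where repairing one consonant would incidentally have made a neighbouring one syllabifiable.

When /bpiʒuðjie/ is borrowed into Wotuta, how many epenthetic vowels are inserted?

2

The unsyllabifiable consonants are /b/, /ð/; each receives one epenthetic vowel.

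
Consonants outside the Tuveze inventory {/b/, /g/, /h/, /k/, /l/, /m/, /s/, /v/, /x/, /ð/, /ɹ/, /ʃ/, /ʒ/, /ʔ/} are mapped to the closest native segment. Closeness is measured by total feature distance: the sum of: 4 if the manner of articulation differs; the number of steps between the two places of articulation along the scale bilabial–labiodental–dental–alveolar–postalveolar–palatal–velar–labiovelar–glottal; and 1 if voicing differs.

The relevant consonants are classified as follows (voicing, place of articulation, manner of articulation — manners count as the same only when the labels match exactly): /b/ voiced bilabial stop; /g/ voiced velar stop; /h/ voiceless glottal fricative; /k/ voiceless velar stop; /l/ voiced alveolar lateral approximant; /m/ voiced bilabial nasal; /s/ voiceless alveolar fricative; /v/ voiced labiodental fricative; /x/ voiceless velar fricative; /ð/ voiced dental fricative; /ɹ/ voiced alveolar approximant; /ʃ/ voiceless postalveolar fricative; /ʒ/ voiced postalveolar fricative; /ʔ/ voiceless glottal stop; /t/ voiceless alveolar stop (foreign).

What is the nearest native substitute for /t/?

k

/k/ is closest: same manner (stop), place distance 3 (alveolar→velar), same voicing; total 3. Next closest is /b/ at distance 4.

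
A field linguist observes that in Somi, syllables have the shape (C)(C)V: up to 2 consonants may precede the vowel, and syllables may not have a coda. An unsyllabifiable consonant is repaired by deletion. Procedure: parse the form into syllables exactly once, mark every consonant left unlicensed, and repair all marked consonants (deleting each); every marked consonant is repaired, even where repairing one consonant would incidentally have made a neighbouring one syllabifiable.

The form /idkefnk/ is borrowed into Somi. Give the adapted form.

idke

The consonants /f/, /n/, /k/ cannot be parsed into a legal (C)(C)V syllable (no codas are permitted; onsets may contain at most 2 consonants).
Deleting the stranded consonants removes /f/, /n/, /k/.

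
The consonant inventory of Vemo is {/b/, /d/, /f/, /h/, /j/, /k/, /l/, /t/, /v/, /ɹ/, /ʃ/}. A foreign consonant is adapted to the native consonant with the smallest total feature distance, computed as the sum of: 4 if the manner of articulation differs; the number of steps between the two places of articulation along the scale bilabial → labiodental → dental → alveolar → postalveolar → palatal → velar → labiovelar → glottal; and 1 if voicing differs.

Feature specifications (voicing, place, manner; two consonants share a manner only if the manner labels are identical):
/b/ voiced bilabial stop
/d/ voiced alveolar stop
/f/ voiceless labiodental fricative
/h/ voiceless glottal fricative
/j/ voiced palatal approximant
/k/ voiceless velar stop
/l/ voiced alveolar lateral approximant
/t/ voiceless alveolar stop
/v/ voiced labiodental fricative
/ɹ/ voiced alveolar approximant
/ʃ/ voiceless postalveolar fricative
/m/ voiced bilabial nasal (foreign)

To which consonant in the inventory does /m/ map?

/b/ is closest: manner differs (nasal→stop, +4), place distance 0 (bilabial→bilabial), same voicing; total 4. Next closest is /v/ at distance 5.

b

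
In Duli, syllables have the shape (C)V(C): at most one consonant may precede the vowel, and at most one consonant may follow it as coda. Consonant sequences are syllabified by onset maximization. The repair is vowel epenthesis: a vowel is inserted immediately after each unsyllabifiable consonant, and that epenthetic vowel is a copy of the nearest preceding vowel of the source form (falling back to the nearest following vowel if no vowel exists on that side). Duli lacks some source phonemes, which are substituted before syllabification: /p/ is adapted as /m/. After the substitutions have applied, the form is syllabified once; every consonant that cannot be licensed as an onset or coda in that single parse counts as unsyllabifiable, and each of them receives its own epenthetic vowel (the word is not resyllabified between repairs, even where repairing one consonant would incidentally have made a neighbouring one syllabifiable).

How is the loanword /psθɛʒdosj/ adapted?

mɛsɛθɛʒdosjo

Substitution: /p/ → /m/, giving /msθɛʒdosj/.
Syllabifying with onset maximization leaves /m/, /s/, /j/ stranded (at most one coda consonant is licensed; onsets are limited to one consonant).
Epenthesis after each stranded consonant: /m/ → /mɛ/, /s/ → /sɛ/, /j/ → /jo/.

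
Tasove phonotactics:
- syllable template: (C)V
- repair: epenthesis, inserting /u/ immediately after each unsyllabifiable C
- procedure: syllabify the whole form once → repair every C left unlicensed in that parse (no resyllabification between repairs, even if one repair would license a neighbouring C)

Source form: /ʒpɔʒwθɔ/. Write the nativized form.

ʒupɔʒuwuθɔ

Syllabifying with onset maximization leaves /ʒ/, /ʒ/, /w/ stranded (no codas are permitted; onsets are limited to one consonant).
Epenthesis after each stranded consonant: /ʒ/ → /ʒu/, /ʒ/ → /ʒu/, /w/ → /wu/.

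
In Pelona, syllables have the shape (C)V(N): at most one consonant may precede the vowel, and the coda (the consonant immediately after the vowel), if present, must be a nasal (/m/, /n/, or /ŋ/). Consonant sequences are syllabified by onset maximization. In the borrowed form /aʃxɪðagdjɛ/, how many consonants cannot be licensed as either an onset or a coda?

3

Under (C)V(N), the unsyllabifiable consonants are /ʃ/, /g/, /d/ (only a nasal (/m/, /n/, or /ŋ/) is licensed in coda position; onsets are limited to one consonant).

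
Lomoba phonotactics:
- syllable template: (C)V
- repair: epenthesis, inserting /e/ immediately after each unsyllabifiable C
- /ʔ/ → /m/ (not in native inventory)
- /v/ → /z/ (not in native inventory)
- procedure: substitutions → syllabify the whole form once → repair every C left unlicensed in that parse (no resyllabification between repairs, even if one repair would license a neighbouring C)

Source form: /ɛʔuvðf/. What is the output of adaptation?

ɛmuzeðefe

Substitution: /ʔ/ → /m/, /v/ → /z/, giving /ɛmuzðf/.
The consonants /z/, /ð/, /f/ cannot be parsed into a legal (C)V syllable (no codas are permitted; onsets are limited to one consonant).
Each unlicensed consonant becomes the onset of a new syllable: /z/ → /ze/, /ð/ → /ðe/, /f/ → /fe/.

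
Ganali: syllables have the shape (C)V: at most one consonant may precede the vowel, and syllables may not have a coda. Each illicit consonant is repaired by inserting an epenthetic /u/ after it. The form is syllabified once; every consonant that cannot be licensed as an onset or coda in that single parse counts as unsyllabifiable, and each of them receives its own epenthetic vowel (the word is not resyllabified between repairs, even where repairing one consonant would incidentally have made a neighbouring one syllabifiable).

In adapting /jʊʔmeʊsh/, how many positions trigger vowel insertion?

The unsyllabifiable consonants are /ʔ/, /s/, /h/; each receives one epenthetic vowel.

3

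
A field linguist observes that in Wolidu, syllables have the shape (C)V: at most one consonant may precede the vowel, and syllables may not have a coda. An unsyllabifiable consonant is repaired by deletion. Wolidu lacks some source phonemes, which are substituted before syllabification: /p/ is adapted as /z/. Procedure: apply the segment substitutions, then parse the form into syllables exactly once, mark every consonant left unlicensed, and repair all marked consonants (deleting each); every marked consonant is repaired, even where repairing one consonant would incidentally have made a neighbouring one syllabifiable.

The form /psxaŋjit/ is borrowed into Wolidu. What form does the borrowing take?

xaji

Substitution: /p/ → /z/, giving /zsxaŋjit/.
Syllabifying with onset maximization leaves /z/, /s/, /ŋ/, /t/ stranded (no codas are permitted; onsets are limited to one consonant).
Deletion applies to /z/, /s/, /ŋ/, /t/.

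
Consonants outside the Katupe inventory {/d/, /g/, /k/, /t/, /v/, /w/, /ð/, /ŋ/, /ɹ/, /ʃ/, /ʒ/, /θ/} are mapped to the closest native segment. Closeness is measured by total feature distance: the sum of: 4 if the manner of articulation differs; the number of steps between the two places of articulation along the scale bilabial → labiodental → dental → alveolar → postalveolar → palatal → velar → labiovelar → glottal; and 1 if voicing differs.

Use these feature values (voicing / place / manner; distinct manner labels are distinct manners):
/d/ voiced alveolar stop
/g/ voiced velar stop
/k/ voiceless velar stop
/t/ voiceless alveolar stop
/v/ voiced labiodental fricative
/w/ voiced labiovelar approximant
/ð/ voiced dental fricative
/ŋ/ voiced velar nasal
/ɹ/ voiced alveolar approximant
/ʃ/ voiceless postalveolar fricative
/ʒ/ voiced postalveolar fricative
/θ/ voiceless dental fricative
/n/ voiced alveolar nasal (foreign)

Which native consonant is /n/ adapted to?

ŋ

/ŋ/ is closest: same manner (nasal), place distance 3 (alveolar→velar), same voicing; total 3. Next closest is /d/ at distance 4.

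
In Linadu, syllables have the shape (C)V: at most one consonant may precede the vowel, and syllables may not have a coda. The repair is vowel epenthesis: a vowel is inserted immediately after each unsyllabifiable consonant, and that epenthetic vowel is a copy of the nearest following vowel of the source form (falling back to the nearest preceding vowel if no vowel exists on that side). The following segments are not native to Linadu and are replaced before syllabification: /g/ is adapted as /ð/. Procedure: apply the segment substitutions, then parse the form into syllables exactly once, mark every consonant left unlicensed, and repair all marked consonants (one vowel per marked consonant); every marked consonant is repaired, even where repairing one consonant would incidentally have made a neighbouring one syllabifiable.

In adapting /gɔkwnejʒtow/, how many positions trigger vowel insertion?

After substitution the input is /ðɔkwnejʒtow/.
The unsyllabifiable consonants are /k/, /w/, /j/, /ʒ/, /w/; each receives one epenthetic vowel.

5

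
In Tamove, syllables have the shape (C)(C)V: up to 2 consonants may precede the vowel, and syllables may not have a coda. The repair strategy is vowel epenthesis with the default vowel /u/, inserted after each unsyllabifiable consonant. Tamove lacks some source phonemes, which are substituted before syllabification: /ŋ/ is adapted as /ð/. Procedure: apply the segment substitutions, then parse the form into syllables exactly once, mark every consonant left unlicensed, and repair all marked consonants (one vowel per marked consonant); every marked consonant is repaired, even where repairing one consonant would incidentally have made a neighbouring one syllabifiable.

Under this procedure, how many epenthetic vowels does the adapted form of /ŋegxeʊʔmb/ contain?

3

After substitution the input is /ðegxeʊʔmb/.
The unsyllabifiable consonants are /ʔ/, /m/, /b/; each receives one epenthetic vowel.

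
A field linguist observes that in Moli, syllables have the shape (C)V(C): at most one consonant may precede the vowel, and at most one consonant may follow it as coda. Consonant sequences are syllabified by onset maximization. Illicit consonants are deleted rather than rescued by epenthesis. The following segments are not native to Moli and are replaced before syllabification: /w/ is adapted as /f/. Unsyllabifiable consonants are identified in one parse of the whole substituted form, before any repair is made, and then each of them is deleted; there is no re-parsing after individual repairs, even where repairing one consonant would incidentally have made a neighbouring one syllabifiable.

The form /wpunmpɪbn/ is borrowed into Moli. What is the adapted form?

punpɪb

Substitution: /w/ → /f/, giving /fpunmpɪbn/.
Under (C)V(C), the unsyllabifiable consonants are /f/, /m/, /n/ (at most one coda consonant is licensed; onsets are limited to one consonant).
Deletion applies to /f/, /m/, /n/.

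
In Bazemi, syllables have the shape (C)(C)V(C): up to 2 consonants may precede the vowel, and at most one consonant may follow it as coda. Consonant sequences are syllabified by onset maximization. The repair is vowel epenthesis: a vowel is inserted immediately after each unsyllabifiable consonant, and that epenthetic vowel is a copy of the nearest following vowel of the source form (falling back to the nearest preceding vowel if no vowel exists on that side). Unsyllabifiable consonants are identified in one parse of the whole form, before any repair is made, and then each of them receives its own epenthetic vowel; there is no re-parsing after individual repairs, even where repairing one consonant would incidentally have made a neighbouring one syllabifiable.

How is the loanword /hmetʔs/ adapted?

hmetʔese

Syllabifying with onset maximization leaves /ʔ/, /s/ stranded (at most one coda consonant is licensed; onsets may contain at most 2 consonants).
Inserting the epenthetic vowel yields /ʔ/ → /ʔe/, /s/ → /se/.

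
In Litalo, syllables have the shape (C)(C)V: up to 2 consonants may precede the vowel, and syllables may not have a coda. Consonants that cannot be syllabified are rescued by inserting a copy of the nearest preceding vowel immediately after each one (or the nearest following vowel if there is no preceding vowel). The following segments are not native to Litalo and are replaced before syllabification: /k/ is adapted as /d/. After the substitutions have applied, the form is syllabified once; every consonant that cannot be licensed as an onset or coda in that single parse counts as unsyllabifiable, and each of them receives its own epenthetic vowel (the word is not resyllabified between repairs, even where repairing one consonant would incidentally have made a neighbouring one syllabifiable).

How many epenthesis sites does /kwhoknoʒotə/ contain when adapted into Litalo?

1

After substitution the input is /dwhodnoʒotə/.
The unsyllabifiable consonants are /d/; each receives one epenthetic vowel.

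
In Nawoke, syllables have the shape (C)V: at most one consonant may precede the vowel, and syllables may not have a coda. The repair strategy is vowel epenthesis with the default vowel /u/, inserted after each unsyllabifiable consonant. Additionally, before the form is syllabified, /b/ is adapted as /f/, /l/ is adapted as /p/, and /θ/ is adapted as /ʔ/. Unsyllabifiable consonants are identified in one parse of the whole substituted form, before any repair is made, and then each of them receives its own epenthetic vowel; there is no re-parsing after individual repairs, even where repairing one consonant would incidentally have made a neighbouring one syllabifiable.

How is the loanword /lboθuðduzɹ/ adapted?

pufoʔuðuduzuɹu

Substitution: /l/ → /p/, /b/ → /f/, /θ/ → /ʔ/, giving /pfoʔuðduzɹ/.
The consonants /p/, /ð/, /z/, /ɹ/ cannot be parsed into a legal (C)V syllable (no codas are permitted; onsets are limited to one consonant).
Each unlicensed consonant becomes the onset of a new syllable: /p/ → /pu/, /ð/ → /ðu/, /z/ → /zu/, /ɹ/ → /ɹu/.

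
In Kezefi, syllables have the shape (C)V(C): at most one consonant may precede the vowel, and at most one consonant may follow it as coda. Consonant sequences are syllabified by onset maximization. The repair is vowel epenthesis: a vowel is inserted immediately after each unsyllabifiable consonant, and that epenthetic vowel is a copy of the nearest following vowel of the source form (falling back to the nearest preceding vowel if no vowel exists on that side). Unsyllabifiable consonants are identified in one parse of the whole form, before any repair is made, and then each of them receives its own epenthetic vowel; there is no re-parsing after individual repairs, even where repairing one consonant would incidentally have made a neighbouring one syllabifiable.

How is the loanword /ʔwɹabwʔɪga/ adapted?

The consonants /ʔ/, /w/, /w/ cannot be parsed into a legal (C)V(C) syllable (at most one coda consonant is licensed; onsets are limited to one consonant).
Epenthesis after each stranded consonant: /ʔ/ → /ʔa/, /w/ → /wa/, /w/ → /wɪ/.

ʔawaɹabwɪʔɪga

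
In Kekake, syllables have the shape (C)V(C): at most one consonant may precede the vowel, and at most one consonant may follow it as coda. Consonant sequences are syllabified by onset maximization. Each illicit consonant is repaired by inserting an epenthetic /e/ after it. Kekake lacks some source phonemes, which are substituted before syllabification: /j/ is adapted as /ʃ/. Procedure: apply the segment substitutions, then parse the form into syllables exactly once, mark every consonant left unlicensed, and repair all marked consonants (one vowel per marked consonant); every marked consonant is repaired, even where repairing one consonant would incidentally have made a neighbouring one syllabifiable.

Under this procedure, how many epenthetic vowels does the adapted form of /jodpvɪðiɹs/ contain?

2

After substitution the input is /ʃodpvɪðiɹs/.
The unsyllabifiable consonants are /p/, /s/; each receives one epenthetic vowel.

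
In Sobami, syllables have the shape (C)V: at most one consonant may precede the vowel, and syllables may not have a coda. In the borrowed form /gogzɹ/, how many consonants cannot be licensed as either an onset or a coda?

3

The consonants /g/, /z/, /ɹ/ cannot be parsed into a legal (C)V syllable (no codas are permitted; onsets are limited to one consonant).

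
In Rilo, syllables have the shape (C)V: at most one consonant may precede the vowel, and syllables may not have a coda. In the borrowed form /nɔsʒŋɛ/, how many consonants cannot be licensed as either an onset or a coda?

2

Syllabifying with onset maximization leaves /s/, /ʒ/ stranded (no codas are permitted; onsets are limited to one consonant).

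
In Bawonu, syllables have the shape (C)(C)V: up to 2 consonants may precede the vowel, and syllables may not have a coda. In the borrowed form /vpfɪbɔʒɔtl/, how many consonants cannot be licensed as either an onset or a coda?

3

Syllabifying with onset maximization leaves /v/, /t/, /l/ stranded (no codas are permitted; onsets may contain at most 2 consonants).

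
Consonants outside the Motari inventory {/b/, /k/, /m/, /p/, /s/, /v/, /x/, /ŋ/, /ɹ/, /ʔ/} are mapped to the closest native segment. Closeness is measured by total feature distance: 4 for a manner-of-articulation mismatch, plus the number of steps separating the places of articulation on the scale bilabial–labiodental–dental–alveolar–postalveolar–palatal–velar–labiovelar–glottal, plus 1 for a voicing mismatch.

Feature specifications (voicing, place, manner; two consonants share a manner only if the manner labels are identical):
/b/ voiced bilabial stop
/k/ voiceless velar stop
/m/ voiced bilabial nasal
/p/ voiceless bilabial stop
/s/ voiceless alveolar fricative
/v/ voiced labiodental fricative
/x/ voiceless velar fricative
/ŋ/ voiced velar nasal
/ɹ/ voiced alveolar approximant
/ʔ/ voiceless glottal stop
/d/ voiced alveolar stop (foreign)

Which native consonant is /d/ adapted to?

b

/b/ is closest: same manner (stop), place distance 3 (alveolar→bilabial), same voicing; total 3. Next closest is /k/ at distance 4.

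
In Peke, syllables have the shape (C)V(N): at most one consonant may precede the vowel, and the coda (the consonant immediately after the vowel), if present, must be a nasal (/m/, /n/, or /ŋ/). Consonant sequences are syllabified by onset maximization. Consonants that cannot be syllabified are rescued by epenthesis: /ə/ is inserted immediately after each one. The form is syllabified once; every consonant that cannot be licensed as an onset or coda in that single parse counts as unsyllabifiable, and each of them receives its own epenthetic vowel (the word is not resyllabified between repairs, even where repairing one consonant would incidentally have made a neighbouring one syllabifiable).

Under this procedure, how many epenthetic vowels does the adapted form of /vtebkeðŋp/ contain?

The unsyllabifiable consonants are /v/, /b/, /ð/, /ŋ/, /p/; each receives one epenthetic vowel.

5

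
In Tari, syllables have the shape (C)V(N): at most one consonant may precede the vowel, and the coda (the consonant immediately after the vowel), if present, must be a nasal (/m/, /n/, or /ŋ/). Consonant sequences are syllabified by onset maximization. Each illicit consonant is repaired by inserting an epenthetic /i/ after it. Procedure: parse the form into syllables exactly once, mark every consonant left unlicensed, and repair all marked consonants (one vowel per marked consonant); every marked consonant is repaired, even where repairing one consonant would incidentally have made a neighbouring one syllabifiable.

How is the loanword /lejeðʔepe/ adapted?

Under (C)V(N), the unsyllabifiable consonants are /ð/ (only a nasal (/m/, /n/, or /ŋ/) is licensed in coda position; onsets are limited to one consonant).
Epenthesis after each stranded consonant: /ð/ → /ði/.

lejeðiʔepe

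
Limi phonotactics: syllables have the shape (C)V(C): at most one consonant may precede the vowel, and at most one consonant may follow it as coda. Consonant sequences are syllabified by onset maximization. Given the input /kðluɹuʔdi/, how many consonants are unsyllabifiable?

Syllabifying with onset maximization leaves /k/, /ð/ stranded (at most one coda consonant is licensed; onsets are limited to one consonant).

2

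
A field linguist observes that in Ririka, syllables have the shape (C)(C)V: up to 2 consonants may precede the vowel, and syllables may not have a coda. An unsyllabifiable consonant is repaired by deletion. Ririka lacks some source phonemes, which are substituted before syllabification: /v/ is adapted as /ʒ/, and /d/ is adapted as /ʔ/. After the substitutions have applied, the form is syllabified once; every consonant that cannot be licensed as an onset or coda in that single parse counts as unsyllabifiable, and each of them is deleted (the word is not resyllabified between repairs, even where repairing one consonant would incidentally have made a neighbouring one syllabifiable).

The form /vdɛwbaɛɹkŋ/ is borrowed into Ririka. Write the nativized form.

ʒʔɛwbaɛ

Substitution: /v/ → /ʒ/, /d/ → /ʔ/, giving /ʒʔɛwbaɛɹkŋ/.
Syllabifying with onset maximization leaves /ɹ/, /k/, /ŋ/ stranded (no codas are permitted; onsets may contain at most 2 consonants).
Each unlicensed consonant is deleted: /ɹ/, /k/, /ŋ/.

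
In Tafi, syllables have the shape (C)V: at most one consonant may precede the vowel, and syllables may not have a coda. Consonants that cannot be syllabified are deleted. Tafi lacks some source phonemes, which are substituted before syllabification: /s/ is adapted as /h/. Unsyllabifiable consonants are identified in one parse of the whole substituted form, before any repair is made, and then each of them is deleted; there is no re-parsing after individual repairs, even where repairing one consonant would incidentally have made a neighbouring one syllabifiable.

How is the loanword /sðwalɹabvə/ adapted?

Substitution: /s/ → /h/, giving /hðwalɹabvə/.
Under (C)V, the unsyllabifiable consonants are /h/, /ð/, /l/, /b/ (no codas are permitted; onsets are limited to one consonant).
Deleting the stranded consonants removes /h/, /ð/, /l/, /b/.

waɹavə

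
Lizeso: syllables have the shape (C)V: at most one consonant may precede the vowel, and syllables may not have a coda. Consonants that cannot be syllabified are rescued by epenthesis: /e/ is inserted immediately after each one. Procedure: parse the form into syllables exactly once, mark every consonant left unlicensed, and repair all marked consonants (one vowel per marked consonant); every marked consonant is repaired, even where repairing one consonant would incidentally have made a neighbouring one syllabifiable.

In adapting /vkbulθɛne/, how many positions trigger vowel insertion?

3

The unsyllabifiable consonants are /v/, /k/, /l/; each receives one epenthetic vowel.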